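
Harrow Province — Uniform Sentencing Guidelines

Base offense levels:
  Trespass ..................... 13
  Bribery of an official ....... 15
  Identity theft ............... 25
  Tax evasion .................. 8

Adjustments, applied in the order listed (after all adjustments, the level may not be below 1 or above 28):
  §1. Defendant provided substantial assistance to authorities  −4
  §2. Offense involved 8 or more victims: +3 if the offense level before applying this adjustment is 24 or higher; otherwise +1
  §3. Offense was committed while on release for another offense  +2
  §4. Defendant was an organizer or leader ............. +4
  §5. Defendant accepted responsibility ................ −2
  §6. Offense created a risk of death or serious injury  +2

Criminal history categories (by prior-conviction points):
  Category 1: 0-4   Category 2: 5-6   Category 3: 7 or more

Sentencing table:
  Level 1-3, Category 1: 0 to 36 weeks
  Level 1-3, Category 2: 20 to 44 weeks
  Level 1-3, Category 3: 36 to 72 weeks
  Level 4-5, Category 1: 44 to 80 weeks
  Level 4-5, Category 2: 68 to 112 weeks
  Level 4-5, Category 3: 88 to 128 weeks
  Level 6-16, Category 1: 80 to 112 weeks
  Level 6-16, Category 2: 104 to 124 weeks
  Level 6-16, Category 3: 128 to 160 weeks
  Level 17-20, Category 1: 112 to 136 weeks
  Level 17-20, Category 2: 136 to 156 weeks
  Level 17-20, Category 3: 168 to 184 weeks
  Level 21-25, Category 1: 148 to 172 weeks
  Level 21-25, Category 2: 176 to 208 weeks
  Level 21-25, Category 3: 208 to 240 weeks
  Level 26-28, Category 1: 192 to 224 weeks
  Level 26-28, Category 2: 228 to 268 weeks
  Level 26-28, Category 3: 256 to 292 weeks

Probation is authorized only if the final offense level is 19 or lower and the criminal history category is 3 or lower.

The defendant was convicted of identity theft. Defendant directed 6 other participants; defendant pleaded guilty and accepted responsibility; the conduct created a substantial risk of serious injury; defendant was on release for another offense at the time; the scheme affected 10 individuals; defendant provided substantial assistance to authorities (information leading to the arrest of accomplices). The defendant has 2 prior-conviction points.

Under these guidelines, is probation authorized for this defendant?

Base offense level for identity theft: 25.
§1 applies: 25 − 4 = 21.
§2 applies (level before this adjustment is 21 < 24, so +1): 21 + 1 = 22.
§3 applies: 22 + 2 = 24.
§4 applies: 24 + 4 = 28.
§5 applies: 28 − 2 = 26.
§6 applies: 26 + 2 = 28.
Final offense level: 28.
Criminal history: 2 prior points → Category 1 (0-4).
Level 28 falls in the 26-28 band.
Grid: Level 26-28 × Category 1 = 192-224 weeks.
Probation check: level 28 > 19 and category 1 ≤ 3 → not eligible.

No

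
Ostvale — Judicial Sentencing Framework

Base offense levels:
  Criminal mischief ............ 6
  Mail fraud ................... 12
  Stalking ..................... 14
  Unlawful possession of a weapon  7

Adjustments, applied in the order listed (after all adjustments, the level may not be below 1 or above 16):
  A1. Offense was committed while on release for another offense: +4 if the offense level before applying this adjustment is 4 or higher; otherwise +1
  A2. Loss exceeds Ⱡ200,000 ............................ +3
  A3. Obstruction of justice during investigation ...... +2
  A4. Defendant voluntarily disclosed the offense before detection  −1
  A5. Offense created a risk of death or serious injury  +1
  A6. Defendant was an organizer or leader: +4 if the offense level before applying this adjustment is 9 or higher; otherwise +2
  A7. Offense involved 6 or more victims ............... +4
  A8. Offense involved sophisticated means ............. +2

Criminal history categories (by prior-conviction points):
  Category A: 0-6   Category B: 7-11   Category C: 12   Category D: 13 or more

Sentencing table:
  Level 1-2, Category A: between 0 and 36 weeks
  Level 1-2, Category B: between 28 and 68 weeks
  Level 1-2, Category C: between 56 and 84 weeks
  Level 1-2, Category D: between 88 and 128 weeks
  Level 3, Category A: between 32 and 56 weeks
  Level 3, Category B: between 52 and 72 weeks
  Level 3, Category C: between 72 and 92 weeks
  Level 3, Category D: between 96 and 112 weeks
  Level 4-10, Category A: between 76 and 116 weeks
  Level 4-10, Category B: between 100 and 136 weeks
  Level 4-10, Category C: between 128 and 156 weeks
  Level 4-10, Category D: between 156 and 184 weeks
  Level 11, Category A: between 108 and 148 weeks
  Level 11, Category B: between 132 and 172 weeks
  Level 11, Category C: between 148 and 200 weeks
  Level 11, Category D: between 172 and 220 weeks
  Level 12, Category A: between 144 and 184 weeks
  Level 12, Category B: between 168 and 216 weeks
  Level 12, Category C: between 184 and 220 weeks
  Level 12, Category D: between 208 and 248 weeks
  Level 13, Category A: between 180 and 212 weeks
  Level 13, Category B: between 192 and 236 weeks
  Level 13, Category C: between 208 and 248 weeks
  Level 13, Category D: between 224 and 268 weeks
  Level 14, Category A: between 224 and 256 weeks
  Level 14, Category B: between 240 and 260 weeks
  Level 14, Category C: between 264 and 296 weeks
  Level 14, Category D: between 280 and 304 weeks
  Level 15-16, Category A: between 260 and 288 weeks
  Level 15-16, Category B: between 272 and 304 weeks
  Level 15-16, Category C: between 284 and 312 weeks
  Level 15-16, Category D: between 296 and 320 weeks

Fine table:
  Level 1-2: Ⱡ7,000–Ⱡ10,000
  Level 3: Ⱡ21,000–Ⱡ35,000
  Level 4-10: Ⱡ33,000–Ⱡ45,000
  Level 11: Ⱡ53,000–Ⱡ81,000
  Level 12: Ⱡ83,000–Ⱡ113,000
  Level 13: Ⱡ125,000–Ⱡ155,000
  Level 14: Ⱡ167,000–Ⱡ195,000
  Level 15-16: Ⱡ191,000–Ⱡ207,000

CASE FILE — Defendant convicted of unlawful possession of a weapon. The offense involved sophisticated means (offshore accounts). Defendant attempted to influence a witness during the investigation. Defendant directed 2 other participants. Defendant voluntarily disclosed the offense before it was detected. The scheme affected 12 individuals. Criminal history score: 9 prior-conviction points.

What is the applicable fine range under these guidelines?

Ⱡ191,000–Ⱡ207,000

Base offense level for unlawful possession of a weapon: 7.
A1 does not apply.
A2 does not apply.
A3 applies: 7 + 2 = 9.
A4 applies: 9 − 1 = 8.
A6 applies (level before this adjustment is 8 < 9, so +2): 8 + 2 = 10.
A7 applies: 10 + 4 = 14.
A8 applies: 14 + 2 = 16.
Final offense level: 16.
Level 16 falls in the 15-16 band.
Fine table: Level 15-16 → Ⱡ191,000–Ⱡ207,000.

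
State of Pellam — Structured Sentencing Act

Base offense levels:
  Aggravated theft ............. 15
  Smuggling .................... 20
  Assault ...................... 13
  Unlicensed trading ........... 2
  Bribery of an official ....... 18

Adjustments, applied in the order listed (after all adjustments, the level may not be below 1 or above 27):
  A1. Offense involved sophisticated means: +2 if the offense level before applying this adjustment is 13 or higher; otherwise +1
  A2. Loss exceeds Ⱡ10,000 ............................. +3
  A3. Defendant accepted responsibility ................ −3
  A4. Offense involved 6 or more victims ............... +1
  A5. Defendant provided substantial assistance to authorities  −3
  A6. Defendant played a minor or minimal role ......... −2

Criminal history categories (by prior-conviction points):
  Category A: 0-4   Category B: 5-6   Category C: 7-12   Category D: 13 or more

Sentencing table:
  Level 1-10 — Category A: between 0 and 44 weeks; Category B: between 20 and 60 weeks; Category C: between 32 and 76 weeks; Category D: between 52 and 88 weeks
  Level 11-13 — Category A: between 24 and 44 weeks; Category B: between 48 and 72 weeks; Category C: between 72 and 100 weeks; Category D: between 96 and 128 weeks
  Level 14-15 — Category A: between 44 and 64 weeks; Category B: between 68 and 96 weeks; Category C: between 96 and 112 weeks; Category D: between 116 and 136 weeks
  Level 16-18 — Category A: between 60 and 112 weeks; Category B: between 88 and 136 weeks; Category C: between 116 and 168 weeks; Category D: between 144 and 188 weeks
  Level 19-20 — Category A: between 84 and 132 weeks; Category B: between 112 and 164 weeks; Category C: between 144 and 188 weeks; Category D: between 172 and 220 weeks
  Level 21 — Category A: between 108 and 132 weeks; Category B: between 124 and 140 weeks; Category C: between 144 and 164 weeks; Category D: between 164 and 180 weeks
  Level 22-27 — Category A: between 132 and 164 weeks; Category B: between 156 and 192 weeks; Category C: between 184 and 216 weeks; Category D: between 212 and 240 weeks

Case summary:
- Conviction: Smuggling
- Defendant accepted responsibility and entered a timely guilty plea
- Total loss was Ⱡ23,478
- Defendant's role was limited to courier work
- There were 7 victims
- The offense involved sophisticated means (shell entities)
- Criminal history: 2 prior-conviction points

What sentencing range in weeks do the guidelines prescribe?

Base offense level for smuggling: 20.
A1 applies (level before this adjustment is 20 ≥ 13, so +2): 20 + 2 = 22.
A2 applies: 22 + 3 = 25.
A3 applies: 25 − 3 = 22.
A4 applies: 22 + 1 = 23.
A6 applies: 23 − 2 = 21.
Final offense level: 21.
Criminal history: 2 prior points → Category A (0-4).
Level 21 falls in the 21 band.
Grid: Level 21 × Category A = 108-132 weeks.

108-132 weeks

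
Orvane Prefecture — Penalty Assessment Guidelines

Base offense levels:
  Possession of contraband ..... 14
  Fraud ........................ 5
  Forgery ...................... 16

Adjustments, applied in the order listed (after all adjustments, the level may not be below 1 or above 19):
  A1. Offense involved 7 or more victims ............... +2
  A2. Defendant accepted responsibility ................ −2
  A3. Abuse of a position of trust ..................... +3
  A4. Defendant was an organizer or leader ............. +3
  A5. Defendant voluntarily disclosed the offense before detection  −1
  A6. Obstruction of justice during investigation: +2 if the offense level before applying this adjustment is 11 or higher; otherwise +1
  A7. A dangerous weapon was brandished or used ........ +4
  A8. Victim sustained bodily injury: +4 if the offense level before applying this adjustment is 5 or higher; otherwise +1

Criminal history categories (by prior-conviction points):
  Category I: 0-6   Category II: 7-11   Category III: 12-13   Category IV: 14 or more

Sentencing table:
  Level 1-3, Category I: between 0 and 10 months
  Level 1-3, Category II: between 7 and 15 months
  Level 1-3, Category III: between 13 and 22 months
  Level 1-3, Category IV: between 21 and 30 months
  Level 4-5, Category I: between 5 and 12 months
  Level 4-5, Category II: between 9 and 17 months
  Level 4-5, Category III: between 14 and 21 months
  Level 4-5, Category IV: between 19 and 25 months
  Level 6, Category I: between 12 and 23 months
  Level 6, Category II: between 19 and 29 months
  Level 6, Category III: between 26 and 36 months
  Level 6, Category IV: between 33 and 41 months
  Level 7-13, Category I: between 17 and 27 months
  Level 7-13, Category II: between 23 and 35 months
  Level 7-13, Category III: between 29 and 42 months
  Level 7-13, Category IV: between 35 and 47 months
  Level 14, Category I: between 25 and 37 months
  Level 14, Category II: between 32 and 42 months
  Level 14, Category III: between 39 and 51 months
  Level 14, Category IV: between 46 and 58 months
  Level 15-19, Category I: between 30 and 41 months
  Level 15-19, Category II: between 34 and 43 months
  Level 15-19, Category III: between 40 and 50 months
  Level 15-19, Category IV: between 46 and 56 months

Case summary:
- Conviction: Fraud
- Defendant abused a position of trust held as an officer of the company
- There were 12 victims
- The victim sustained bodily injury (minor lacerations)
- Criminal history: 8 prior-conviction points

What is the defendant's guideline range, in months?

Base offense level for fraud: 5.
A1 applies: 5 + 2 = 7.
A3 applies: 7 + 3 = 10.
A6 does not apply.
A8 applies (level before this adjustment is 10 ≥ 5, so +4): 10 + 4 = 14.
Final offense level: 14.
Criminal history: 8 prior points → Category II (7-11).
Level 14 falls in the 14 band.
Grid: Level 14 × Category II = 32-42 months.

32-42 months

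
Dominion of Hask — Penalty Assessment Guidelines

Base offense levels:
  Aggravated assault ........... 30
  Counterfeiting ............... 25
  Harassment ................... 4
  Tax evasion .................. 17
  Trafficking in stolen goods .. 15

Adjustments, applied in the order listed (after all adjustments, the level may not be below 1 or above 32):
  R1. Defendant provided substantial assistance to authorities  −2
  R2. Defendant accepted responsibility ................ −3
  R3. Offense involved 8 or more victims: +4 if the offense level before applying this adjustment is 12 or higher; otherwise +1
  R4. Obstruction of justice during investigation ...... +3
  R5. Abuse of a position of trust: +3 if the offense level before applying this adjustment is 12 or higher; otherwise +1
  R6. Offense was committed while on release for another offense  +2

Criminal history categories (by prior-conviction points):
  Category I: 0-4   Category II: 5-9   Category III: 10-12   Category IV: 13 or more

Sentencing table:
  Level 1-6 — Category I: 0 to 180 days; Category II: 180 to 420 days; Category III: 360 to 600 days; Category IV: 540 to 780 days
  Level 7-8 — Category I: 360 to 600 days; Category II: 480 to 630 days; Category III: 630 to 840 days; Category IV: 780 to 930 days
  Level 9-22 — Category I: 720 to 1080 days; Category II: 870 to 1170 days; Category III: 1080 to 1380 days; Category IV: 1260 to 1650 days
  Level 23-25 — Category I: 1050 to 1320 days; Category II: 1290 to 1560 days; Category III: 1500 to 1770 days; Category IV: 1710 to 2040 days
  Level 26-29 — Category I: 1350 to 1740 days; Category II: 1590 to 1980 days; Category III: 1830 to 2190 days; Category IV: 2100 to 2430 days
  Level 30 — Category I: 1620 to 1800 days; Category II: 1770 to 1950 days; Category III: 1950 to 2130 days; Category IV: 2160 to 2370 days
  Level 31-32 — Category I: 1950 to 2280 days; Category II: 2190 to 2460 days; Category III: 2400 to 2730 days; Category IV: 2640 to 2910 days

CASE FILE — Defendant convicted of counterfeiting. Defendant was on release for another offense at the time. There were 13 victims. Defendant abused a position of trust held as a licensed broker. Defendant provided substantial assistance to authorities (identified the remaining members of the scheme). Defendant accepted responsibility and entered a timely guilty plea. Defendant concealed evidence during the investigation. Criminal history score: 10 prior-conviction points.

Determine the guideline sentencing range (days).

2400-2730 days

Base offense level for counterfeiting: 25.
R1 applies: 25 − 2 = 23.
R2 applies: 23 − 3 = 20.
R3 applies (level before this adjustment is 20 ≥ 12, so +4): 20 + 4 = 24.
R4 applies: 24 + 3 = 27.
R5 applies (level before this adjustment is 27 ≥ 12, so +3): 27 + 3 = 30.
R6 applies: 30 + 2 = 32.
Final offense level: 32.
Criminal history: 10 prior points → Category III (10-12).
Level 32 falls in the 31-32 band.
Grid: Level 31-32 × Category III = 2400-2730 days.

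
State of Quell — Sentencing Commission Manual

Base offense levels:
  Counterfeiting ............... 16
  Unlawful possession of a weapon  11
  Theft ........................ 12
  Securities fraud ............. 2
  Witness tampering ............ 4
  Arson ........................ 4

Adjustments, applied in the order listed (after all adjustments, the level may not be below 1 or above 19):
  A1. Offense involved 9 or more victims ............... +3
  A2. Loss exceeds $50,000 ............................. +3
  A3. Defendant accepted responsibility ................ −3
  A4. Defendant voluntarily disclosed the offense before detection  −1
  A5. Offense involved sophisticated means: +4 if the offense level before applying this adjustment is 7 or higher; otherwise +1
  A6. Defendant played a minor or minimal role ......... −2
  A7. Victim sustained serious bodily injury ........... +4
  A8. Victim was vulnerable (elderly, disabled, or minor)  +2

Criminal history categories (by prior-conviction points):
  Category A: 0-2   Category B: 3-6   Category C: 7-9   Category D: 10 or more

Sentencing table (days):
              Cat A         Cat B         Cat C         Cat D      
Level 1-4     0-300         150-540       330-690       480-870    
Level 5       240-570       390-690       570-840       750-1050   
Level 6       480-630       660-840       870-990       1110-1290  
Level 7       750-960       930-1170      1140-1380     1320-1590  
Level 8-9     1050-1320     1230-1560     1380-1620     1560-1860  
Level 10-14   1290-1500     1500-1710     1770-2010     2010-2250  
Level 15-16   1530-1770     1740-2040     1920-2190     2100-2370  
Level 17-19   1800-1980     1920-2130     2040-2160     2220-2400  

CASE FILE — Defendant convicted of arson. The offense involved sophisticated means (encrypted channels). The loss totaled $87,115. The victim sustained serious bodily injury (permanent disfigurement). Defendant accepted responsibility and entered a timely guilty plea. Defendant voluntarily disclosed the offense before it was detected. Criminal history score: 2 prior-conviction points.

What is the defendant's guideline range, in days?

1050-1320 days

Base offense level for arson: 4.
A2 applies: 4 + 3 = 7.
A3 applies: 7 − 3 = 4.
A4 applies: 4 − 1 = 3.
A5 applies (level before this adjustment is 3 < 7, so +1): 3 + 1 = 4.
A7 applies: 4 + 4 = 8.
A8 does not apply.
Final offense level: 8.
Criminal history: 2 prior points → Category A (0-2).
Level 8 falls in the 8-9 band.
Grid: Level 8-9 × Category A = 1050-1320 days.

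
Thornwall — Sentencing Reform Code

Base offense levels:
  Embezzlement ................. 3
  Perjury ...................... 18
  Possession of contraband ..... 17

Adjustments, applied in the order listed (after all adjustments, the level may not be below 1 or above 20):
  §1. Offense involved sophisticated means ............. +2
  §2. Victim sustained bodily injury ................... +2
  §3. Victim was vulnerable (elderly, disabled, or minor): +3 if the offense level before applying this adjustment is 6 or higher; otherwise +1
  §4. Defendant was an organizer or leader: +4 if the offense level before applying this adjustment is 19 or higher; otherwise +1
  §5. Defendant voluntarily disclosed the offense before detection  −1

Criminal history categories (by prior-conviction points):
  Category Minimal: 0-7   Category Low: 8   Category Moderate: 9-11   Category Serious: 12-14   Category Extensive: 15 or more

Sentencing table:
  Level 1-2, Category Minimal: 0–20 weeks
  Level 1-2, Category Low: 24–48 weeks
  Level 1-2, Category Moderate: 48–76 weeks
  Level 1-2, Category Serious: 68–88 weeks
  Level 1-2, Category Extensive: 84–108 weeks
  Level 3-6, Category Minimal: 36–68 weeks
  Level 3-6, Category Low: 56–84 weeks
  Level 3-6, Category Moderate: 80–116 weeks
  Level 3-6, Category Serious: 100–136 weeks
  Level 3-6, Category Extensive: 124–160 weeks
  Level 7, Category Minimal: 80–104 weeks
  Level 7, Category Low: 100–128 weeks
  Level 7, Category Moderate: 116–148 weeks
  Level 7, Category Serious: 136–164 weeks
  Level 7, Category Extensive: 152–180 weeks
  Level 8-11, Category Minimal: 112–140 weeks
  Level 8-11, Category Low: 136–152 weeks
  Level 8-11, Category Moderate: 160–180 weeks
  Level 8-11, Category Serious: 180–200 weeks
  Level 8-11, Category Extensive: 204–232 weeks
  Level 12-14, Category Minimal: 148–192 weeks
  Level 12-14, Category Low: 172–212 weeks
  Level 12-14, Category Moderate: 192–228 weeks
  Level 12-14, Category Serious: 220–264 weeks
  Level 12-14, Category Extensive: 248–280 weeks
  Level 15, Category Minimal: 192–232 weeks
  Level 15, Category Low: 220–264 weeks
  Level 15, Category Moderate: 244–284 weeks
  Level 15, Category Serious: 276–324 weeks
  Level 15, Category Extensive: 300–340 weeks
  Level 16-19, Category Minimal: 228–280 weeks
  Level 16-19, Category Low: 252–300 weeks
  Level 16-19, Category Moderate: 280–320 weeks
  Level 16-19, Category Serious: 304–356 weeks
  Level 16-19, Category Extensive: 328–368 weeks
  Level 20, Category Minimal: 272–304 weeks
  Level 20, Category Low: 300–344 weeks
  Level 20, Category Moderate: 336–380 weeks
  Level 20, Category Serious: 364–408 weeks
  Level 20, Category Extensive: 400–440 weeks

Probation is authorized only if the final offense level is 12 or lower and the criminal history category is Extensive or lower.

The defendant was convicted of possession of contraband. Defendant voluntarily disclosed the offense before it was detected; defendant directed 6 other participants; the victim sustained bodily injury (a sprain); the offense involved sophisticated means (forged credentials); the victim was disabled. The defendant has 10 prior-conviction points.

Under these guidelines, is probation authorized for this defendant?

No

Base offense level for possession of contraband: 17.
§1 applies: 17 + 2 = 19.
§2 applies: 19 + 2 = 21.
§3 applies (level before this adjustment is 21 ≥ 6, so +3): 21 + 3 = 24.
§4 applies (level before this adjustment is 24 ≥ 19, so +4): 24 + 4 = 28.
§5 applies: 28 − 1 = 27.
Level 27 exceeds the maximum of 20; capped at 20.
Final offense level: 20.
Criminal history: 10 prior points → Category Moderate (9-11).
Level 20 falls in the 20 band.
Grid: Level 20 × Category Moderate = 336-380 weeks.
Probation check: level 20 > 12 and category Moderate ≤ Extensive → not eligible.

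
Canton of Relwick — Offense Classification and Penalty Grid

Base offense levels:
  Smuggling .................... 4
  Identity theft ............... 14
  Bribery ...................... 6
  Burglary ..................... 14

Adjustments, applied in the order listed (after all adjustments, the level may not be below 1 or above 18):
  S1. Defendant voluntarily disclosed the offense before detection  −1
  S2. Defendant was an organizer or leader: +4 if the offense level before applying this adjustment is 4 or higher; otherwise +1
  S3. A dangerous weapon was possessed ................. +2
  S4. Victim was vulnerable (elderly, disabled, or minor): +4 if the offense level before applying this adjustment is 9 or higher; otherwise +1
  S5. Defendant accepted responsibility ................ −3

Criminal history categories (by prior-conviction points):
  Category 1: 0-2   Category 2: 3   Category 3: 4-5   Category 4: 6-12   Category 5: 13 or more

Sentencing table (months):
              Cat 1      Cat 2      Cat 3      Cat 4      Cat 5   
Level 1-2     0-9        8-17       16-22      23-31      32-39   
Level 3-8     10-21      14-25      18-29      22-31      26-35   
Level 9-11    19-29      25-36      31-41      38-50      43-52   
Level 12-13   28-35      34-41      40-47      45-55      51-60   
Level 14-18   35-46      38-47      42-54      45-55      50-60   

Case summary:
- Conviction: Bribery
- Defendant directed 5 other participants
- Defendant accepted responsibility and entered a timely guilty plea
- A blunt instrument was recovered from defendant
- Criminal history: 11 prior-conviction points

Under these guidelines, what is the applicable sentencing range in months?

38-50 months

Base offense level for bribery: 6.
S2 applies (level before this adjustment is 6 ≥ 4, so +4): 6 + 4 = 10.
S3 applies: 10 + 2 = 12.
S5 applies: 12 − 3 = 9.
Final offense level: 9.
Criminal history: 11 prior points → Category 4 (6-12).
Level 9 falls in the 9-11 band.
Grid: Level 9-11 × Category 4 = 38-50 months.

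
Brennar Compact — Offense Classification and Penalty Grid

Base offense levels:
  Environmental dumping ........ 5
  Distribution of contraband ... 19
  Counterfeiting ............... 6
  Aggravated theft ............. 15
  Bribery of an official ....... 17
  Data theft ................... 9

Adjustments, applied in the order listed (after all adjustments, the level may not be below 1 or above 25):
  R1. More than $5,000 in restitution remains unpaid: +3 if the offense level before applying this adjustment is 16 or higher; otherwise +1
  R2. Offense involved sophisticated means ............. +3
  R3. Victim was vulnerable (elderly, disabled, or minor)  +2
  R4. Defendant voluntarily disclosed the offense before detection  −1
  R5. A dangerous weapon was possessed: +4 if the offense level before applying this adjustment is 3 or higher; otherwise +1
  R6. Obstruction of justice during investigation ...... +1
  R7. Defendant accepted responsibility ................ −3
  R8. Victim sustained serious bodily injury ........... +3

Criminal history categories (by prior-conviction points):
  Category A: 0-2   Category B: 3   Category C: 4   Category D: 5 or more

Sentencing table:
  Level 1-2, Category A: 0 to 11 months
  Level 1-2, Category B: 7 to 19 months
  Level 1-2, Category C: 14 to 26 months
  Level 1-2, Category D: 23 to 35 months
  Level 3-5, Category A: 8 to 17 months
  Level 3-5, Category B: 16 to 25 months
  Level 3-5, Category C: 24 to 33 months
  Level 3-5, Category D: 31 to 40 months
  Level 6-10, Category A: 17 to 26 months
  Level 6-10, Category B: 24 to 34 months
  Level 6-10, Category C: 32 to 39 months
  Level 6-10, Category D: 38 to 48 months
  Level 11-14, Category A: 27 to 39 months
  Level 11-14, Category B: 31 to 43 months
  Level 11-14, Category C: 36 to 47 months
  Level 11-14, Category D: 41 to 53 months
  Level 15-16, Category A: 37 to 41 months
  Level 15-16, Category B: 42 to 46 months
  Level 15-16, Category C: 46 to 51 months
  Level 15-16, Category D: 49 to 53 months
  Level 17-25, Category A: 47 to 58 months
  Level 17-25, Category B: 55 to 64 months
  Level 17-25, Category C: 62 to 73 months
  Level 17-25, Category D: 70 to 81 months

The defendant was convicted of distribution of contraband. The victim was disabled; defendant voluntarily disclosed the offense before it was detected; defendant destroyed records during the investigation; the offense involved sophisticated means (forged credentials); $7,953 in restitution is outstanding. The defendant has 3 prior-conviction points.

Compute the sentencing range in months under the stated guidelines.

Base offense level for distribution of contraband: 19.
R1 applies (level before this adjustment is 19 ≥ 16, so +3): 19 + 3 = 22.
R2 applies: 22 + 3 = 25.
R3 applies: 25 + 2 = 27.
R4 applies: 27 − 1 = 26.
R6 applies: 26 + 1 = 27.
Level 27 exceeds the maximum of 25; capped at 25.
Final offense level: 25.
Criminal history: 3 prior points → Category B (3).
Level 25 falls in the 17-25 band.
Grid: Level 17-25 × Category B = 55-64 months.

55-64 months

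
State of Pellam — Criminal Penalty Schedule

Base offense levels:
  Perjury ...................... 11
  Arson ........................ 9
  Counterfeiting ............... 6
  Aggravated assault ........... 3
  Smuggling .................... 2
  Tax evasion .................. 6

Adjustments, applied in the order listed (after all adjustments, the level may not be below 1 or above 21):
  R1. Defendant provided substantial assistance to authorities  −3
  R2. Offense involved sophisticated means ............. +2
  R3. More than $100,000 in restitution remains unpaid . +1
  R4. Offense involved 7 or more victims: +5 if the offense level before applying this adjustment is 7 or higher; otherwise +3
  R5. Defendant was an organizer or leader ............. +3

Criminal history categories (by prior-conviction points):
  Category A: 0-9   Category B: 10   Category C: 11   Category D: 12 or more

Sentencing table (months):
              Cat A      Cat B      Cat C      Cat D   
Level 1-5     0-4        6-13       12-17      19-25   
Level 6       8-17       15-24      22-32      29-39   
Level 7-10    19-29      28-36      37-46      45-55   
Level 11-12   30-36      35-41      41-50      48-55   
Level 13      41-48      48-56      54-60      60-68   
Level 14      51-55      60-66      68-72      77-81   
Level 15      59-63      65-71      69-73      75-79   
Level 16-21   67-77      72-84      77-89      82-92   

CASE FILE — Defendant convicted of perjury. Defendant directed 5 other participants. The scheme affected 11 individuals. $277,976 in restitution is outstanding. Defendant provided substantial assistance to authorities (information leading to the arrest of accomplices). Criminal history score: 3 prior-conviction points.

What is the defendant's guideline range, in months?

Base offense level for perjury: 11.
R1 applies: 11 − 3 = 8.
R2 does not apply.
R3 applies: 8 + 1 = 9.
R4 applies (level before this adjustment is 9 ≥ 7, so +5): 9 + 5 = 14.
R5 applies: 14 + 3 = 17.
Final offense level: 17.
Criminal history: 3 prior points → Category A (0-9).
Level 17 falls in the 16-21 band.
Grid: Level 16-21 × Category A = 67-77 months.

67-77 months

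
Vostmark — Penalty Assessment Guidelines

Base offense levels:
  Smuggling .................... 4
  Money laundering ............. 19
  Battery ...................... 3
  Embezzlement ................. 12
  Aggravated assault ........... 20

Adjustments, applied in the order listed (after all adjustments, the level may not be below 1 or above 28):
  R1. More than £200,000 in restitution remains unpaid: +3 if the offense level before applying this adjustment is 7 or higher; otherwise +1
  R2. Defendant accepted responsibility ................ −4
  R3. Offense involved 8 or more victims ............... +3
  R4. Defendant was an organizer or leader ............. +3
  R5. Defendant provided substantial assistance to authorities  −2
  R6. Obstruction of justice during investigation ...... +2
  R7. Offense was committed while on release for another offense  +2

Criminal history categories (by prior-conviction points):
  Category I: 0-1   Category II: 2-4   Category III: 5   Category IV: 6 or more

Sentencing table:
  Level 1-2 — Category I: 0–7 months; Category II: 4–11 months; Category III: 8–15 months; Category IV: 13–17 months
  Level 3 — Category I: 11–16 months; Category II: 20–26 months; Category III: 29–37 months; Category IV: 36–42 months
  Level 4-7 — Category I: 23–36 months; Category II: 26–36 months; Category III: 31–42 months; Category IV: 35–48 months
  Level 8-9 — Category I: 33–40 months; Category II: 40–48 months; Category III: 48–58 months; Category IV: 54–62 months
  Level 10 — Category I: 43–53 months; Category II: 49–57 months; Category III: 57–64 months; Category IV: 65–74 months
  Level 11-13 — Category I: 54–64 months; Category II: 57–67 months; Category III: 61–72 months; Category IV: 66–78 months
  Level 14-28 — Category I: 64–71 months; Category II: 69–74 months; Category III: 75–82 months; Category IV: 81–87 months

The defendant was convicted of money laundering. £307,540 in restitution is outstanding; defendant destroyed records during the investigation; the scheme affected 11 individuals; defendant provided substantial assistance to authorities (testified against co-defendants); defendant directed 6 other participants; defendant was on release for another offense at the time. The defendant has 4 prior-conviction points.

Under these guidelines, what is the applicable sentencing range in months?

69-74 months

Base offense level for money laundering: 19.
R1 applies (level before this adjustment is 19 ≥ 7, so +3): 19 + 3 = 22.
R3 applies: 22 + 3 = 25.
R4 applies: 25 + 3 = 28.
R5 applies: 28 − 2 = 26.
R6 applies: 26 + 2 = 28.
R7 applies: 28 + 2 = 30.
Level 30 exceeds the maximum of 28; capped at 28.
Final offense level: 28.
Criminal history: 4 prior points → Category II (2-4).
Level 28 falls in the 14-28 band.
Grid: Level 14-28 × Category II = 69-74 months.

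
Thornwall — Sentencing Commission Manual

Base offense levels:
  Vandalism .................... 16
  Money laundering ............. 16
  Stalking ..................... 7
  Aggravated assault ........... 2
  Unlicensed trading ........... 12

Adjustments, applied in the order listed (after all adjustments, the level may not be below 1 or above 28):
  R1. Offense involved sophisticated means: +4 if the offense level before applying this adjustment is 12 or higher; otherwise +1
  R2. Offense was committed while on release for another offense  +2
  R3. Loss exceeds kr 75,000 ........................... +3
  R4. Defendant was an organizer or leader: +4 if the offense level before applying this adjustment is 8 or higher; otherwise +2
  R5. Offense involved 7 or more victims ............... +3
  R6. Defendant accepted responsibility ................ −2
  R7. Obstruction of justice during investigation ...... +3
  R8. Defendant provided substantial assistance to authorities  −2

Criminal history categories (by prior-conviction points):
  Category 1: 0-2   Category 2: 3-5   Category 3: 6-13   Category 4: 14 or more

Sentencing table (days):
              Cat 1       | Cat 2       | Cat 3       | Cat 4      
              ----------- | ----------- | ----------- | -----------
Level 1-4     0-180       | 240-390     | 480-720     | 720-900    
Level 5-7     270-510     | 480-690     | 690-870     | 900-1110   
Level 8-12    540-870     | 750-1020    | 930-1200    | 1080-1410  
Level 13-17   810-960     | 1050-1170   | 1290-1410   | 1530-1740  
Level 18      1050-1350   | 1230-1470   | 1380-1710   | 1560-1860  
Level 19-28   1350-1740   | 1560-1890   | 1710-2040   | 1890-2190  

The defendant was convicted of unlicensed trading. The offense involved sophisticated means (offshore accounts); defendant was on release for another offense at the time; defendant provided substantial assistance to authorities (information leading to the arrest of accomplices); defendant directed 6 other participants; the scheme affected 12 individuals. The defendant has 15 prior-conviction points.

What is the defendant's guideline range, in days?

Base offense level for unlicensed trading: 12.
R1 applies (level before this adjustment is 12 ≥ 12, so +4): 12 + 4 = 16.
R2 applies: 16 + 2 = 18.
R3 does not apply.
R4 applies (level before this adjustment is 18 ≥ 8, so +4): 18 + 4 = 22.
R5 applies: 22 + 3 = 25.
R6 does not apply.
R7 does not apply.
R8 applies: 25 − 2 = 23.
Final offense level: 23.
Criminal history: 15 prior points → Category 4 (14+).
Level 23 falls in the 19-28 band.
Grid: Level 19-28 × Category 4 = 1890-2190 days.

1890-2190 days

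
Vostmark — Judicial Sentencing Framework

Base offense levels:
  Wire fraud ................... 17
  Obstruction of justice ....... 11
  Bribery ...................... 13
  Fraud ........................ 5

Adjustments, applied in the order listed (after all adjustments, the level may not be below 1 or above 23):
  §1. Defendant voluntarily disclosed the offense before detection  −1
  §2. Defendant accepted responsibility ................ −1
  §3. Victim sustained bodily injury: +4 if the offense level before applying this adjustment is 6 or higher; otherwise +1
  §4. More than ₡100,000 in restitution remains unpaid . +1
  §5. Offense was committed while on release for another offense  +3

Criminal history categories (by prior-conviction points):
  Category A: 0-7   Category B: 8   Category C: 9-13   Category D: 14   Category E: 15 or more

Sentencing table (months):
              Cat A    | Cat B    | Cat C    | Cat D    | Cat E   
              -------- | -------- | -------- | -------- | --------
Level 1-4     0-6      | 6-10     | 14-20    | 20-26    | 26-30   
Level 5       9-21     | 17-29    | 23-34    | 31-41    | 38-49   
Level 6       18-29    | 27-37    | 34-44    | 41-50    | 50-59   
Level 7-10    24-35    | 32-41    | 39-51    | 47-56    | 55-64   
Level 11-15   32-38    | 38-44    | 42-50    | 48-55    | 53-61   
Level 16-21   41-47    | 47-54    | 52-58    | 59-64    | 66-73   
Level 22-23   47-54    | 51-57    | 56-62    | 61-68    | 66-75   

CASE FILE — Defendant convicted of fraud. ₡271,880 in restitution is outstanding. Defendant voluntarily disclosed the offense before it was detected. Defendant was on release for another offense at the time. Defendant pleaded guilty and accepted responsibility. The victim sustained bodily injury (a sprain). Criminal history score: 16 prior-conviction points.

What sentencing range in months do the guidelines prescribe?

55-64 months

Base offense level for fraud: 5.
§1 applies: 5 − 1 = 4.
§2 applies: 4 − 1 = 3.
§3 applies (level before this adjustment is 3 < 6, so +1): 3 + 1 = 4.
§4 applies: 4 + 1 = 5.
§5 applies: 5 + 3 = 8.
Final offense level: 8.
Criminal history: 16 prior points → Category E (15+).
Level 8 falls in the 7-10 band.
Grid: Level 7-10 × Category E = 55-64 months.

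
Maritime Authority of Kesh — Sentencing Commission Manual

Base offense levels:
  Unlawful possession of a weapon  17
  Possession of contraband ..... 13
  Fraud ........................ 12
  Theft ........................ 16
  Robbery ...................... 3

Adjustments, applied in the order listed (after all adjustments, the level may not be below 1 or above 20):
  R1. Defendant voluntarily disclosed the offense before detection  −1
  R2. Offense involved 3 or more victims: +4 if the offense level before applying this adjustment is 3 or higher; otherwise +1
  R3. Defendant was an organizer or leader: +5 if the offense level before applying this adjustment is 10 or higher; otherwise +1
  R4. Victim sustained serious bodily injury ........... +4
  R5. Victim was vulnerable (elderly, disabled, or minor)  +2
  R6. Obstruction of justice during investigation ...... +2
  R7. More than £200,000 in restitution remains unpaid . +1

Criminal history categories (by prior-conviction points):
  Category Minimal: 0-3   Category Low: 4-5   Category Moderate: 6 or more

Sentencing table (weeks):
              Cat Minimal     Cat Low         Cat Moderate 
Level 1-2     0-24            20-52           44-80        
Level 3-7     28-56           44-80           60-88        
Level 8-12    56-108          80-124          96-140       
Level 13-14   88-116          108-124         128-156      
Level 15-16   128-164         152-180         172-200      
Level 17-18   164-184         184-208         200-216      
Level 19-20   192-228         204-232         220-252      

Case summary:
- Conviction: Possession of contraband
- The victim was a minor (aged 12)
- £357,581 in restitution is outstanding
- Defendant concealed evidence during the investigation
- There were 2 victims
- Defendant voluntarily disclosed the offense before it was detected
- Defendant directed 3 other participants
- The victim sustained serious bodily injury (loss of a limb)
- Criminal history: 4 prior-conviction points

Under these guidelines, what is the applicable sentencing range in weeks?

204-232 weeks

Base offense level for possession of contraband: 13.
R1 applies: 13 − 1 = 12.
R2 does not apply.
R3 applies (level before this adjustment is 12 ≥ 10, so +5): 12 + 5 = 17.
R4 applies: 17 + 4 = 21.
R5 applies: 21 + 2 = 23.
R6 applies: 23 + 2 = 25.
R7 applies: 25 + 1 = 26.
Level 26 exceeds the maximum of 20; capped at 20.
Final offense level: 20.
Criminal history: 4 prior points → Category Low (4-5).
Level 20 falls in the 19-20 band.
Grid: Level 19-20 × Category Low = 204-232 weeks.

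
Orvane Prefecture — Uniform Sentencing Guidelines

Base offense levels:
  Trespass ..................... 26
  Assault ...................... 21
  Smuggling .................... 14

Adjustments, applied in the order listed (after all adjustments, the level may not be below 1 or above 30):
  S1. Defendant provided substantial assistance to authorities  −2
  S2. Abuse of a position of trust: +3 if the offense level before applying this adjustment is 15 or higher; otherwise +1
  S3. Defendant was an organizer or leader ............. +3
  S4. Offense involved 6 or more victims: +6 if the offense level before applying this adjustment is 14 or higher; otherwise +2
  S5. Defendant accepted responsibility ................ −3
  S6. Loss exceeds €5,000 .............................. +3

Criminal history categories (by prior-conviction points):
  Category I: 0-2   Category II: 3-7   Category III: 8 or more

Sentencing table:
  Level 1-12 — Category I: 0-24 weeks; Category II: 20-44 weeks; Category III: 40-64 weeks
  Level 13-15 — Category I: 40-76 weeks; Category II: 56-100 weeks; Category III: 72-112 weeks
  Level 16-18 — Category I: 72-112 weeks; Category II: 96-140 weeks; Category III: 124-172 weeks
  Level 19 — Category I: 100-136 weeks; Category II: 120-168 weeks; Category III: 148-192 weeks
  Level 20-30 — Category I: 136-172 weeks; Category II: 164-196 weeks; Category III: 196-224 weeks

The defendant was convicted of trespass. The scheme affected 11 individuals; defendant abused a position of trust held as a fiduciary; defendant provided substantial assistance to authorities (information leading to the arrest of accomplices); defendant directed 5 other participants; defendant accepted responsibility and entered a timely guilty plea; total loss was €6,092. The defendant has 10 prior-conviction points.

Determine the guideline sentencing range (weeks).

196-224 weeks

Base offense level for trespass: 26.
S1 applies: 26 − 2 = 24.
S2 applies (level before this adjustment is 24 ≥ 15, so +3): 24 + 3 = 27.
S3 applies: 27 + 3 = 30.
S4 applies (level before this adjustment is 30 ≥ 14, so +6): 30 + 6 = 36.
S5 applies: 36 − 3 = 33.
S6 applies: 33 + 3 = 36.
Level 36 exceeds the maximum of 30; capped at 30.
Final offense level: 30.
Criminal history: 10 prior points → Category III (8+).
Level 30 falls in the 20-30 band.
Grid: Level 20-30 × Category III = 196-224 weeks.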